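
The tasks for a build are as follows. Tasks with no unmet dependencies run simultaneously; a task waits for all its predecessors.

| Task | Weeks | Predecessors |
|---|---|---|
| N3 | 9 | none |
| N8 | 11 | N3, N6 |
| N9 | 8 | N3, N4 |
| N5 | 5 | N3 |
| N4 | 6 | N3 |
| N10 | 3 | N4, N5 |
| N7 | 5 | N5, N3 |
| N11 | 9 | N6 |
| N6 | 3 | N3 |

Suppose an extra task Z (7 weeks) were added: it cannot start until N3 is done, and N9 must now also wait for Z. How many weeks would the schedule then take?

24

Originally the schedule takes 23 weeks.
With Z inserted, N9 now waits for max(N3, N4, Z).
New critical path: N3→Z→N9 = 9+7+8 = 24 ⇒ 24 weeks.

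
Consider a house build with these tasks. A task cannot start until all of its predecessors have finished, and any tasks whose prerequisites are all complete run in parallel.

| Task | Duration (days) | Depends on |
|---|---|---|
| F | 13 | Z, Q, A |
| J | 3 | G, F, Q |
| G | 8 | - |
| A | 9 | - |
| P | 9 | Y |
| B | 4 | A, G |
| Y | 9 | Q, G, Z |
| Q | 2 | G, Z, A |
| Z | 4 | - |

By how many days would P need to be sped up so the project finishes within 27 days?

Current finish: 29 days; target: 27.
P is on every critical path, so each day cut from P cuts the finish by one (this holds down to a finish of 27).
Need 29 − 27 = 2 days off P → P becomes 7 days, finish becomes 27.

2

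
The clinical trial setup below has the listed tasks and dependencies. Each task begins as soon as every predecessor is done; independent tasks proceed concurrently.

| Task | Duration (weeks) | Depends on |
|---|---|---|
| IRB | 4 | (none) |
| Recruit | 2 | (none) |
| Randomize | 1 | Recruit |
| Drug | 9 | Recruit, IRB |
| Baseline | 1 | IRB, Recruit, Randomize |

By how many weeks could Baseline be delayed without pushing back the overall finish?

IRB→Drug = 4+9 = 13 sets the makespan at 13 weeks.
Baseline finishes as early as 5 and must finish by 13.
Slack of Baseline = 12 − 4 = 8 weeks.

8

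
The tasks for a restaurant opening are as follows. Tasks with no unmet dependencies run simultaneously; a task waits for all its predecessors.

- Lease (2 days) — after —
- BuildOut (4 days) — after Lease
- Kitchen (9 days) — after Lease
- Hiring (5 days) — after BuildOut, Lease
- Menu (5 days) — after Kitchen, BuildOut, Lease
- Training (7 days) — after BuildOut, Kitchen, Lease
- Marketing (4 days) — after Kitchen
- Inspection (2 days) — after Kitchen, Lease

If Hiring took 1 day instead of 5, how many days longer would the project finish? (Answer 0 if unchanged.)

0

Critical path before the change: Lease→Kitchen→Training = 2+9+7 = 18 giving 18 days.
The longest path through Hiring is only 11 days, so Hiring has float 7.
The critical path is still Lease→Kitchen→Training; finish is now 18 days.
Change in finish: 18 − 18 = +0 days.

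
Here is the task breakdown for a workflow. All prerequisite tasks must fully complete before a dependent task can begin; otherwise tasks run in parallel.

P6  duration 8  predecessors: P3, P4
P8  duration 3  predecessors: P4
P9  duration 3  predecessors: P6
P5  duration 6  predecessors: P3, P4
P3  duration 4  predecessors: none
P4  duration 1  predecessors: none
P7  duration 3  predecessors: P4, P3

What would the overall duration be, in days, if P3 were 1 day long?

Baseline: P3→P6→P9 = 4+8+3 = 15 → 15 days.
P3 is on the critical path; changing it to 1 makes that path 12 days.
The critical path is still P3→P6→P9; finish is now 12 days.

12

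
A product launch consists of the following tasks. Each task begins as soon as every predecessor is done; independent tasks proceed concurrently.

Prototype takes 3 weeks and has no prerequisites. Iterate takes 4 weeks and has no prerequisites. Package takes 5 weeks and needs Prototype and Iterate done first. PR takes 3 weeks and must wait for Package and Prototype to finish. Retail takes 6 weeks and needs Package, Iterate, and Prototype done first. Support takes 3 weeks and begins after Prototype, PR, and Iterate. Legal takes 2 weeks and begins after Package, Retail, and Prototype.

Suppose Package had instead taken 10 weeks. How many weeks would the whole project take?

22

Actual critical path: Iterate→Package→Retail→Legal = 4+5+6+2 = 17 ⇒ 17 weeks.
Since Package is critical, the +5 change carries straight to that chain (now 22 weeks).
No other chain overtakes it, so the finish is 22 weeks.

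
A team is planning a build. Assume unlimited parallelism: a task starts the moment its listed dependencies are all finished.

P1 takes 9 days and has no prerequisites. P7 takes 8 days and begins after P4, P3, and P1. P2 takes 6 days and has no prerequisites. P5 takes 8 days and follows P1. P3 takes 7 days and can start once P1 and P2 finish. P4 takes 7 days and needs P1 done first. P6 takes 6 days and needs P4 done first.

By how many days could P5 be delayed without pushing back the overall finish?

P1→P3→P7 = 9+7+8 = 24 sets the makespan at 24 days.
The longest chain containing P5 totals 17 days.
Float = 24 − 17 = 7.

7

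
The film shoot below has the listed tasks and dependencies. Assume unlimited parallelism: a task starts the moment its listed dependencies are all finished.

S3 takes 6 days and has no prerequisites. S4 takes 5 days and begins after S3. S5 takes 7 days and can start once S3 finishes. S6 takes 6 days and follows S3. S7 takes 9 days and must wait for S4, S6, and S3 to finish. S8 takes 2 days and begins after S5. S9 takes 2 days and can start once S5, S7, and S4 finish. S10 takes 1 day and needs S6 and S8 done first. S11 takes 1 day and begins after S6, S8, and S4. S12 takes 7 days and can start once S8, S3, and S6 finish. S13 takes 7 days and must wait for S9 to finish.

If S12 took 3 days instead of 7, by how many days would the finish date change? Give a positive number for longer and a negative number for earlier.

0

Critical path before the change: S3→S6→S7→S9→S13 = 6+6+9+2+7 = 30 giving 30 days.
The longest path through S12 is only 22 days, so S12 has float 8.
That remains the longest chain; total 30 days.
Change in finish: 30 − 30 = +0 days.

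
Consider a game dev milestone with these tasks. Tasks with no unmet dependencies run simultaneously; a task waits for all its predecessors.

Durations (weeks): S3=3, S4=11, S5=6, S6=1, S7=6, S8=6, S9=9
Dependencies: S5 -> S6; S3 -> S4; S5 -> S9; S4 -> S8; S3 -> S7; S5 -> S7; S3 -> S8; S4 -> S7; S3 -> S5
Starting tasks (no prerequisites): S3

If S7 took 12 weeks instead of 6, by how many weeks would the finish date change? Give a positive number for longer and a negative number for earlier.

6

Critical path before the change: S3→S4→S7 = 3+11+6 = 20 giving 20 weeks.
S7 lies on that path, so at 12 weeks the path becomes 26 weeks.
The critical path is still S3→S4→S7; finish is now 26 weeks.
Change in finish: 26 − 20 = +6 weeks.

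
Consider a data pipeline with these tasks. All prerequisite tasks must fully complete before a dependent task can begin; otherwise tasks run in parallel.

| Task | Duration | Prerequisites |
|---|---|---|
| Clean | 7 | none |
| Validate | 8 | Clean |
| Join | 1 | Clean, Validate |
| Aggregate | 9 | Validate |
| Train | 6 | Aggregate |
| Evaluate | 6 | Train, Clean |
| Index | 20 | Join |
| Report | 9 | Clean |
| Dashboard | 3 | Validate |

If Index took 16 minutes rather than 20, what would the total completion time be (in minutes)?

Actual critical path: Clean→Validate→Join→Index = 7+8+1+20 = 36 ⇒ 36 minutes.
Index is on the critical path; changing it to 16 makes that path 32 minutes.
New critical path: Clean→Validate→Aggregate→Train→Evaluate = 7+8+9+6+6 = 36 ⇒ 36 minutes.

36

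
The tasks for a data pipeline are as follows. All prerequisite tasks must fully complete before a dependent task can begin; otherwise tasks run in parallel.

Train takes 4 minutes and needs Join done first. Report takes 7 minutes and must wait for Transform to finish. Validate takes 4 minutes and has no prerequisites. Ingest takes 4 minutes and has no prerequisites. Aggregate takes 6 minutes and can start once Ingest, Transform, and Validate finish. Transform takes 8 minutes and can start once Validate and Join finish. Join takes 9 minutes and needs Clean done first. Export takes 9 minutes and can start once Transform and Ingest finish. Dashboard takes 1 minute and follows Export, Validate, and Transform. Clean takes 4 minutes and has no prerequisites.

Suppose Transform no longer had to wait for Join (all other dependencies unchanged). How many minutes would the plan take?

22

Before: longest chain Clean→Join→Transform→Export→Dashboard = 4+9+8+9+1 = 31, finish 31.
Without Join→Transform, Transform's earliest start moves from 13 to 4.
The longest chain is now Validate→Transform→Export→Dashboard = 4+8+9+1 = 22, so the plan takes 22 minutes.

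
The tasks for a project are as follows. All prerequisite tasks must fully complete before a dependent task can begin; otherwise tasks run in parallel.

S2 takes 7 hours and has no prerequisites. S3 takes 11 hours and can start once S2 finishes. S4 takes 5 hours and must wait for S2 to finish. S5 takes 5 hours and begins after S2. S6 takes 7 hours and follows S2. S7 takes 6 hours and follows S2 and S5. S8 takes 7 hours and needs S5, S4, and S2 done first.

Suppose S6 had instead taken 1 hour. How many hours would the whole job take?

As given, the longest chain is S2→S4→S8 = 7+5+7 = 19, so the finish is 19 hours.
S6 has 5 hours of float (longest path through it is 14).
The critical path is still S2→S4→S8; finish is now 19 hours.

19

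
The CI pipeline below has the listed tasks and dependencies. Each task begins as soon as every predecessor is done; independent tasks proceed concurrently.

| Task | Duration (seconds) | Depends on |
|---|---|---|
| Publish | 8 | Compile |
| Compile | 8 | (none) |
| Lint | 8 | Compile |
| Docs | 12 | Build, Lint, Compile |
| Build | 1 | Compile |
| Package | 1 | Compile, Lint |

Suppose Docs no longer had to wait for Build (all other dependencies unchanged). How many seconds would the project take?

28

Before: longest chain Compile→Lint→Docs = 8+8+12 = 28, finish 28.
Dropping Build→Docs doesn't change Docs's earliest start (16); another predecessor still binds.
After: Compile→Lint→Docs = 8+8+12 = 28 → 28 seconds.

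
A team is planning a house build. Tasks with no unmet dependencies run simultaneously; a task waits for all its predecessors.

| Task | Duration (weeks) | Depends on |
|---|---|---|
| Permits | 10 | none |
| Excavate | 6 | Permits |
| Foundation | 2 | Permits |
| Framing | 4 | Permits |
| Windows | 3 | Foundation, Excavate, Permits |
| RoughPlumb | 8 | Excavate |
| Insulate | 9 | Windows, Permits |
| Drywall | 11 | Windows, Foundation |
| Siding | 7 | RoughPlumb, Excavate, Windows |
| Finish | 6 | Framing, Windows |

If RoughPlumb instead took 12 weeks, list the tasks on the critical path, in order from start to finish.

As given, the longest chain is Permits→Excavate→RoughPlumb→Siding = 10+6+8+7 = 31, so the finish is 31 weeks.
Since RoughPlumb is critical, the +4 change carries straight to that chain (now 35 weeks).
That remains the longest chain; total 35 weeks.

Permits, Excavate, RoughPlumb, Siding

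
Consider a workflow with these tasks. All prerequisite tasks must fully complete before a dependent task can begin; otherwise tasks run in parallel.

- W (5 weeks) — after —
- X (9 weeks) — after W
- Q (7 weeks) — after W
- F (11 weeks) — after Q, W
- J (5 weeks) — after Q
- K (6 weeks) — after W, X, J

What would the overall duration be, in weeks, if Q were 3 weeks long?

Baseline: W→Q→F = 5+7+11 = 23 → 23 weeks.
Since Q is critical, the -4 change carries straight to that chain (now 19 weeks).
Now W→X→K = 5+9+6 = 20 is longest, so the finish becomes 20 weeks.

20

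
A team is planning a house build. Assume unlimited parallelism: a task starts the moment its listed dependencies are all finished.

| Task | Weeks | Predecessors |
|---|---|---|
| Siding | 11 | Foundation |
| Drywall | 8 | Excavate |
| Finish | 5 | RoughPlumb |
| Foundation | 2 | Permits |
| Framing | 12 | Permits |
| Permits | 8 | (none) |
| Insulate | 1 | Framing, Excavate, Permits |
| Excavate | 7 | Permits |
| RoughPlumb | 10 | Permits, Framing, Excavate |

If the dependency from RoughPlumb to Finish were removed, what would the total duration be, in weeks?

30

With the dependency in place, Permits→Framing→RoughPlumb→Finish = 8+12+10+5 = 35 sets the finish at 35 weeks.
Without RoughPlumb→Finish, Finish's earliest start moves from 30 to 0.
New critical path: Permits→Framing→RoughPlumb = 8+12+10 = 30 ⇒ 30 weeks.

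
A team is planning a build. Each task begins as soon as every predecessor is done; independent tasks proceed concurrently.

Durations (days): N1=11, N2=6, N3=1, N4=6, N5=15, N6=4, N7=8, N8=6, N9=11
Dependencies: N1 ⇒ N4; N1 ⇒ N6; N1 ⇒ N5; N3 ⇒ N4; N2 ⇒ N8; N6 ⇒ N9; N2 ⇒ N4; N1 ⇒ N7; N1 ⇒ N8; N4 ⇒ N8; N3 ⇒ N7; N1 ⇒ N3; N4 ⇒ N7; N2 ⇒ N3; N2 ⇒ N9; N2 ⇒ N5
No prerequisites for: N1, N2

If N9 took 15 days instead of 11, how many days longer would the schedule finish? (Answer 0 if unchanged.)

As given, the longest chain is N1→N6→N9 = 11+4+11 = 26, so the finish is 26 days.
N9 is on the critical path; changing it to 15 makes that path 30 days.
No other chain overtakes it, so the finish is 30 days.
Change in finish: 30 − 26 = +4 days.

4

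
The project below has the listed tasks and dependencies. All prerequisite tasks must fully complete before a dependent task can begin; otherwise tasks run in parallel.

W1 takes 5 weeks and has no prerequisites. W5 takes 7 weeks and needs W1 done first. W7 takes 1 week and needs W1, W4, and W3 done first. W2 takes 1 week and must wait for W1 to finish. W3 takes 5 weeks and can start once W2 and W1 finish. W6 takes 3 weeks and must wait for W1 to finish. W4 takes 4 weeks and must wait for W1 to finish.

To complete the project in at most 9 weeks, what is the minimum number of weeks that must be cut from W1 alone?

3

Current finish: 12 weeks; target: 9.
W1 is on every critical path, so each week cut from W1 cuts the finish by one (this holds down to a finish of 8).
Need 12 − 9 = 3 weeks off W1 → W1 becomes 2 weeks, finish becomes 9.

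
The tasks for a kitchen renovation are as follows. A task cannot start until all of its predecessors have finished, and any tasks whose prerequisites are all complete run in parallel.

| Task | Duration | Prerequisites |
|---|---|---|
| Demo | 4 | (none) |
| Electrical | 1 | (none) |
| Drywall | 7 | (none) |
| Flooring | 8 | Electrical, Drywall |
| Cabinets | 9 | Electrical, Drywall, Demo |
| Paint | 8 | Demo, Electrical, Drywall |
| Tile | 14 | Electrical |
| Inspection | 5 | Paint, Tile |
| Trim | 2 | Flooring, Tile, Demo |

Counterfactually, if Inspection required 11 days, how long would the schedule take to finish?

26

The binding path is Electrical→Tile→Inspection = 1+14+5 = 20; finish at 20 days.
Inspection is on the critical path; changing it to 11 makes that path 26 days.
That remains the longest chain; total 26 days.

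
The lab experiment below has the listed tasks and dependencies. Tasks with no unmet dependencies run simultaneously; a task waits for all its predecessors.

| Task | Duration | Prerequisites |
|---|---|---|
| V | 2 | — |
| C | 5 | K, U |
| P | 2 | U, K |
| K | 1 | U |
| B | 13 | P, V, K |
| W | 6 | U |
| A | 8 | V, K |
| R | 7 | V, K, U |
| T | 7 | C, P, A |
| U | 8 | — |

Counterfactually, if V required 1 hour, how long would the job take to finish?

Critical path before the change: U→K→A→T = 8+1+8+7 = 24 giving 24 hours.
The longest path through V is only 17 hours, so V has float 7.
That remains the longest chain; total 24 hours.

24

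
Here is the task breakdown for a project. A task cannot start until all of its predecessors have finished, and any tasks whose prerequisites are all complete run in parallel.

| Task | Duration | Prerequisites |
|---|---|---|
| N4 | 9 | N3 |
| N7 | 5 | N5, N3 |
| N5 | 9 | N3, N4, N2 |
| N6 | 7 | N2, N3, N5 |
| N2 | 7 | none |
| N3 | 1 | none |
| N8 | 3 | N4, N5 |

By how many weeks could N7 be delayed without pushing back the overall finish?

N3→N4→N5→N6 = 1+9+9+7 = 26 sets the makespan at 26 weeks.
Longest path through N7: 24 weeks (earliest finish 24, latest finish 26).
So N7 can slip 26 − 24 = 2 weeks.

2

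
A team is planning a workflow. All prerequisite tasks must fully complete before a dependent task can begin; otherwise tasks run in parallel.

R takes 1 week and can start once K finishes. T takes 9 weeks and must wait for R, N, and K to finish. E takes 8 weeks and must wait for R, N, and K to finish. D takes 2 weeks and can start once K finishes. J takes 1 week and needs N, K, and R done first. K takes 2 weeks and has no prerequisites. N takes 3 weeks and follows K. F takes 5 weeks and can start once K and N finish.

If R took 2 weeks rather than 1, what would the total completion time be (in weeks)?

The binding path is K→N→T = 2+3+9 = 14; finish at 14 weeks.
R has 2 weeks of float (longest path through it is 12).
The critical path is still K→N→T; finish is now 14 weeks.

14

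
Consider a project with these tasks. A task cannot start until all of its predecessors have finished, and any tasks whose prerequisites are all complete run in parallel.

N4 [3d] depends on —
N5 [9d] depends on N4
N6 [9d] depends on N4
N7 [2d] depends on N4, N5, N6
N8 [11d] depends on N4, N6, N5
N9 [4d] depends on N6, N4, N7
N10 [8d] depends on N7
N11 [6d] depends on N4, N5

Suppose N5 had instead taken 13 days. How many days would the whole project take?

27

Actual critical path: N4→N5→N8 = 3+9+11 = 23 ⇒ 23 days.
N5 lies on that path, so at 13 days the path becomes 27 days.
No other chain overtakes it, so the finish is 27 days.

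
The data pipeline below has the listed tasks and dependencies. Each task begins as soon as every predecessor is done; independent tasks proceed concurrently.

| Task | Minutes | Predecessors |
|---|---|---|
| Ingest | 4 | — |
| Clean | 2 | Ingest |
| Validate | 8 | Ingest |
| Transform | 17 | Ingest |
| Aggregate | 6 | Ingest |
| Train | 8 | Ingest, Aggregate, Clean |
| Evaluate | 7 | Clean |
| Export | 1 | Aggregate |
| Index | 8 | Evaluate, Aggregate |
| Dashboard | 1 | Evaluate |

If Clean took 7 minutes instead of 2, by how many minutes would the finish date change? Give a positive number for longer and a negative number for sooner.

Critical path before the change: Ingest→Clean→Evaluate→Index = 4+2+7+8 = 21 giving 21 minutes.
Clean is on the critical path; changing it to 7 makes that path 26 minutes.
No other chain overtakes it, so the finish is 26 minutes.
Change in finish: 26 − 21 = +5 minutes.

5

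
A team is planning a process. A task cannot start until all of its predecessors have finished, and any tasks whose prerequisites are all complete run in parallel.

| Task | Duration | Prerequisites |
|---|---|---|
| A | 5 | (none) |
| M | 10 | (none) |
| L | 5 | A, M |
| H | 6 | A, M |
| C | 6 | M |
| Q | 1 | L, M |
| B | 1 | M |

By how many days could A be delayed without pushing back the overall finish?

Critical path: M→L→Q = 10+5+1 = 16, so the finish is 16 days.
A finishes as early as 5 and must finish by 10.
Float = 16 − 11 = 5.

5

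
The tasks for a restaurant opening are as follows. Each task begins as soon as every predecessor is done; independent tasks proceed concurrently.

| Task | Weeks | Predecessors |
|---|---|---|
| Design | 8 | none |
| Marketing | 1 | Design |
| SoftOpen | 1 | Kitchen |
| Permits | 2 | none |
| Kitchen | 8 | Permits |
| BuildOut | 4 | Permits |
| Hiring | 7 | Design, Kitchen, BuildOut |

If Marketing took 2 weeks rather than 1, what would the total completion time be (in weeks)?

Baseline: Permits→Kitchen→Hiring = 2+8+7 = 17 → 17 weeks.
Marketing has 8 weeks of float (longest path through it is 9).
The critical path is still Permits→Kitchen→Hiring; finish is now 17 weeks.

17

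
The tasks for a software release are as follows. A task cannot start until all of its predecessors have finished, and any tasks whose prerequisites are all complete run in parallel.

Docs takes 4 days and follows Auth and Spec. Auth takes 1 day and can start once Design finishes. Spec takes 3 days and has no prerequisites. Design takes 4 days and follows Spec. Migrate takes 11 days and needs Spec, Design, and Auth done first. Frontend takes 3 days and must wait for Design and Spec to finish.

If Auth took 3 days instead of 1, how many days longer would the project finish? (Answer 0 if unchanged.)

2

Baseline: Spec→Design→Auth→Migrate = 3+4+1+11 = 19 → 19 days.
Auth lies on that path, so at 3 days the path becomes 21 days.
The critical path is still Spec→Design→Auth→Migrate; finish is now 21 days.
Change in finish: 21 − 19 = +2 days.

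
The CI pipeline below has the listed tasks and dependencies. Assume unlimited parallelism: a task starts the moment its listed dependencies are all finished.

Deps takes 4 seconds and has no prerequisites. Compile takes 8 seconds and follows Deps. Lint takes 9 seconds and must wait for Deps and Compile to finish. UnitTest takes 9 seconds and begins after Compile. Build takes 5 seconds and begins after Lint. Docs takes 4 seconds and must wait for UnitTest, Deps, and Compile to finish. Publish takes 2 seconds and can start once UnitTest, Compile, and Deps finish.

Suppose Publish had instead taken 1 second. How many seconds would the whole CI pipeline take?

As given, the longest chain is Deps→Compile→Lint→Build = 4+8+9+5 = 26, so the finish is 26 seconds.
The longest path through Publish is only 23 seconds, so Publish has float 3.
That remains the longest chain; total 26 seconds.

26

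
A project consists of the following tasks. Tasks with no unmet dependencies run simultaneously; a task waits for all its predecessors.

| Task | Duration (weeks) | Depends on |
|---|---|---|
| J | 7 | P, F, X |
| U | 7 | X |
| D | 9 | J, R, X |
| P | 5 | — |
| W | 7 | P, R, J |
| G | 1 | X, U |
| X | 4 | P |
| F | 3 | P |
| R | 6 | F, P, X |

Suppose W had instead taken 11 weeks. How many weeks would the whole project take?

27

Critical path before the change: P→X→J→D = 5+4+7+9 = 25 giving 25 weeks.
W has 2 weeks of float (longest path through it is 23).
The binding chain switches to P→X→J→W = 5+4+7+11 = 27; finish 27 weeks.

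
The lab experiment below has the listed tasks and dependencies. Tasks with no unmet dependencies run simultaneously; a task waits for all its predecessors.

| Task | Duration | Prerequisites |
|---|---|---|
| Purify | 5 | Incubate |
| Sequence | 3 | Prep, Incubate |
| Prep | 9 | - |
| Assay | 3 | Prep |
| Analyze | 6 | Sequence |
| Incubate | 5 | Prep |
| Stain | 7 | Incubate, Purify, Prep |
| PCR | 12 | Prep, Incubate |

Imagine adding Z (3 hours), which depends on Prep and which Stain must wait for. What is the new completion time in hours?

Originally the schedule takes 26 hours.
With Z inserted, Stain now waits for max(Incubate, Purify, Prep, Z).
New critical path: Prep→Incubate→PCR = 9+5+12 = 26 ⇒ 26 hours.

26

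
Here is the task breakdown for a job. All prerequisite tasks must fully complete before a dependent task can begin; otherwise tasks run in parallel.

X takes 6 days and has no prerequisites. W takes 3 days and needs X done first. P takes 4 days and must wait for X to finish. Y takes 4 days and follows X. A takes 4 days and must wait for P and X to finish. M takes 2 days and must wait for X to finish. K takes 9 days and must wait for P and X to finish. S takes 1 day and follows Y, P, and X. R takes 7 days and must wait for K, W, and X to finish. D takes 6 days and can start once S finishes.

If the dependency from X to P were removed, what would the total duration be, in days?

Original critical path: X→P→K→R = 6+4+9+7 = 26 ⇒ 26 days.
Without X→P, P's earliest start moves from 6 to 0.
New critical path: X→K→R = 6+9+7 = 22 ⇒ 22 days.

22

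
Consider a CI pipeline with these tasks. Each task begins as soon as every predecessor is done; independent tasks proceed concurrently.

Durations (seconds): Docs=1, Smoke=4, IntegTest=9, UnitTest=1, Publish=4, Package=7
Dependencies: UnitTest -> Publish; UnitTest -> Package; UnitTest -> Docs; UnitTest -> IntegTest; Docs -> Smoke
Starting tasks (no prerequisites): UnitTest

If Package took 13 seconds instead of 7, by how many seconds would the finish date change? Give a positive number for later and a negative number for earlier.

4

As given, the longest chain is UnitTest→IntegTest = 1+9 = 10, so the finish is 10 seconds.
Package is off the critical path — its longest chain is 8 seconds, giving 2 of slack.
New critical path: UnitTest→Package = 1+13 = 14 ⇒ 14 seconds.
Change in finish: 14 − 10 = +4 seconds.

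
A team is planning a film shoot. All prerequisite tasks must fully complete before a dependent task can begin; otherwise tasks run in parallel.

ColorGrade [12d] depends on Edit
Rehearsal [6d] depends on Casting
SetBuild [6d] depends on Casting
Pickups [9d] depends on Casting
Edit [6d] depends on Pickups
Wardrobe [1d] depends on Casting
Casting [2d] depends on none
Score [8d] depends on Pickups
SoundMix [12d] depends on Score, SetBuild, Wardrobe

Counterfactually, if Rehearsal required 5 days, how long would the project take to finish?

As given, the longest chain is Casting→Pickups→Score→SoundMix = 2+9+8+12 = 31, so the finish is 31 days.
Rehearsal has 23 days of float (longest path through it is 8).
The critical path is still Casting→Pickups→Score→SoundMix; finish is now 31 days.

31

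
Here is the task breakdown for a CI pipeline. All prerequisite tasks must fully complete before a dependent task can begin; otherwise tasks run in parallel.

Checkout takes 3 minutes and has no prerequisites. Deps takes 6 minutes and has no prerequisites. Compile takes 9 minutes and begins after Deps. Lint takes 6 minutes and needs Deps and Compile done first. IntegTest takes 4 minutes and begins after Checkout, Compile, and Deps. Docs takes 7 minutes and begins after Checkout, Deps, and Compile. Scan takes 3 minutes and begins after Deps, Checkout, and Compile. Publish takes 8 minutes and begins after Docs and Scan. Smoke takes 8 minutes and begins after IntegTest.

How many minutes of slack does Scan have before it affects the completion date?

Deps→Compile→Docs→Publish = 6+9+7+8 = 30 sets the makespan at 30 minutes.
Longest path through Scan: 26 minutes (earliest finish 18, latest finish 22).
Slack of Scan = 19 − 15 = 4 minutes.

4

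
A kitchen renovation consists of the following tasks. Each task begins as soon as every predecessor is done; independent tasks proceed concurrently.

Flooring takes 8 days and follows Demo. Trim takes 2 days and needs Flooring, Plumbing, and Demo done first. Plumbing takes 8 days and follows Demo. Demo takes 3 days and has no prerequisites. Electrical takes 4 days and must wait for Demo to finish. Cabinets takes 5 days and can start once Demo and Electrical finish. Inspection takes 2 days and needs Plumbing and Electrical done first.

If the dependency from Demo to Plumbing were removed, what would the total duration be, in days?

13

With the dependency in place, Demo→Plumbing→Inspection = 3+8+2 = 13 sets the finish at 13 days.
Without Demo→Plumbing, Plumbing's earliest start moves from 3 to 0.
After: Demo→Flooring→Trim = 3+8+2 = 13 → 13 days.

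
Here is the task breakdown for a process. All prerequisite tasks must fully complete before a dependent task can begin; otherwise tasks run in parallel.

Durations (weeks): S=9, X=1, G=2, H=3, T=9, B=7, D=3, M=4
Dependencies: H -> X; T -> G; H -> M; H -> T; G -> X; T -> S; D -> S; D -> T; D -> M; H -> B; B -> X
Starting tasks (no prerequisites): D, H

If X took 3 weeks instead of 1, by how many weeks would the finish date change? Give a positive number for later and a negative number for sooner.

0

Actual critical path: D→T→S = 3+9+9 = 21 ⇒ 21 weeks.
X has 6 weeks of float (longest path through it is 15).
The critical path is still D→T→S; finish is now 21 weeks.
Change in finish: 21 − 21 = +0 weeks.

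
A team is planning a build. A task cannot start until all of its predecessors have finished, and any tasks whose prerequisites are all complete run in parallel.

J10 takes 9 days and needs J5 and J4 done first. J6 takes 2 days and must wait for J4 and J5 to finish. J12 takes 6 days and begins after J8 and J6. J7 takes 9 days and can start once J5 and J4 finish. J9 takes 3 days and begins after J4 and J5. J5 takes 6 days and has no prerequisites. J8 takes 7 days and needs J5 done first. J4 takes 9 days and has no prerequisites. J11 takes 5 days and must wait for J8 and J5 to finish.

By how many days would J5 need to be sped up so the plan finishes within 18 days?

1

Current finish: 19 days; target: 18.
J5 is on every critical path, so each day cut from J5 cuts the finish by one (this holds down to a finish of 18).
Need 19 − 18 = 1 day off J5 → J5 becomes 5 days, finish becomes 18.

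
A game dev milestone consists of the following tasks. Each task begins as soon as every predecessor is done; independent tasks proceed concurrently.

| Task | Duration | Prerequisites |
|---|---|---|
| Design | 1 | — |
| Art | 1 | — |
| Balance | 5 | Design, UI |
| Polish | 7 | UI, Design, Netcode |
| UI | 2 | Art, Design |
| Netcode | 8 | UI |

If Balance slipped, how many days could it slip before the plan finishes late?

10

Design→UI→Netcode→Polish = 1+2+8+7 = 18 sets the makespan at 18 days.
Balance finishes as early as 8 and must finish by 18.
Slack of Balance = 13 − 3 = 10 days.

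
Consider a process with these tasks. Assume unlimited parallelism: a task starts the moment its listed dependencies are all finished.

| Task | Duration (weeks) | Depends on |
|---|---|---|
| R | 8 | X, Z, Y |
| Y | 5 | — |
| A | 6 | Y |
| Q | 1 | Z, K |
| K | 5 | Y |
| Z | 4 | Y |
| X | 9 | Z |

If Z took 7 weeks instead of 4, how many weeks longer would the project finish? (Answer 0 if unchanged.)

3

Actual critical path: Y→Z→X→R = 5+4+9+8 = 26 ⇒ 26 weeks.
Z lies on that path, so at 7 weeks the path becomes 29 weeks.
No other chain overtakes it, so the finish is 29 weeks.
Change in finish: 29 − 26 = +3 weeks.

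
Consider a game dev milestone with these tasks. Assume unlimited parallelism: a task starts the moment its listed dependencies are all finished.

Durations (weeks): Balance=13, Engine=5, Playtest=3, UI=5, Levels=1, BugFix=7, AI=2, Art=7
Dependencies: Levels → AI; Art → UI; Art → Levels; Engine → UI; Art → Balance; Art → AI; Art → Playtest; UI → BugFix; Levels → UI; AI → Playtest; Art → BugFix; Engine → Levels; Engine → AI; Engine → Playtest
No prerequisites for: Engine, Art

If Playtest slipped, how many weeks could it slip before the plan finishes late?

Art→Levels→UI→BugFix = 7+1+5+7 = 20 sets the makespan at 20 weeks.
Playtest finishes as early as 13 and must finish by 20.
Float = 20 − 13 = 7.

7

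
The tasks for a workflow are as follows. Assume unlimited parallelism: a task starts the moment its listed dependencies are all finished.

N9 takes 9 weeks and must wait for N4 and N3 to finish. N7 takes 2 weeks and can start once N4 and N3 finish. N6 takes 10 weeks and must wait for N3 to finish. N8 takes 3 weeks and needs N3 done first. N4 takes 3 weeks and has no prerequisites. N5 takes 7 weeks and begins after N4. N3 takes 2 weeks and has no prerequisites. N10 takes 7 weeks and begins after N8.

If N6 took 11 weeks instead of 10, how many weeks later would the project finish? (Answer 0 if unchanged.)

Baseline: N3→N6 = 2+10 = 12 → 12 weeks.
Since N6 is critical, the +1 change carries straight to that chain (now 13 weeks).
No other chain overtakes it, so the finish is 13 weeks.
Change in finish: 13 − 12 = +1 weeks.

1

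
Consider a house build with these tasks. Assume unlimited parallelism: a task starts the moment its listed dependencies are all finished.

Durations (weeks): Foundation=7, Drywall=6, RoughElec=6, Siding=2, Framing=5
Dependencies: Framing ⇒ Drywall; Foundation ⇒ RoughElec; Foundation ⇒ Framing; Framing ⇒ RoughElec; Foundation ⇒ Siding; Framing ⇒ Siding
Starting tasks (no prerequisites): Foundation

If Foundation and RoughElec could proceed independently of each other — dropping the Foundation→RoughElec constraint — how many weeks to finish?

18

Before: longest chain Foundation→Framing→RoughElec = 7+5+6 = 18, finish 18.
Dropping Foundation→RoughElec doesn't change RoughElec's earliest start (12); another predecessor still binds.
New critical path: Foundation→Framing→RoughElec = 7+5+6 = 18 ⇒ 18 weeks.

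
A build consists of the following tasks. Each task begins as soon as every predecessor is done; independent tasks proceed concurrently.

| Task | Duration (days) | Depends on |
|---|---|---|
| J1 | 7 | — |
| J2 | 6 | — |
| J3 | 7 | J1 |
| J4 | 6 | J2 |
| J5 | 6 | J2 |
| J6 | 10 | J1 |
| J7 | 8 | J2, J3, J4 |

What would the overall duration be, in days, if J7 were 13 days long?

27

The binding path is J1→J3→J7 = 7+7+8 = 22; finish at 22 days.
J7 lies on that path, so at 13 days the path becomes 27 days.
That remains the longest chain; total 27 days.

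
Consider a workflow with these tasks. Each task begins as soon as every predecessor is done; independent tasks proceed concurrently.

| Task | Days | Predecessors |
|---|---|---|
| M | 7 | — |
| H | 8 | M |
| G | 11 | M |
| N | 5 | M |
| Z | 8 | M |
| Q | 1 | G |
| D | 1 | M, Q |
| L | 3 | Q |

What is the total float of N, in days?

10

Critical path: M→G→Q→L = 7+11+1+3 = 22, so the finish is 22 days.
The longest chain containing N totals 12 days.
Slack of N = 17 − 7 = 10 days.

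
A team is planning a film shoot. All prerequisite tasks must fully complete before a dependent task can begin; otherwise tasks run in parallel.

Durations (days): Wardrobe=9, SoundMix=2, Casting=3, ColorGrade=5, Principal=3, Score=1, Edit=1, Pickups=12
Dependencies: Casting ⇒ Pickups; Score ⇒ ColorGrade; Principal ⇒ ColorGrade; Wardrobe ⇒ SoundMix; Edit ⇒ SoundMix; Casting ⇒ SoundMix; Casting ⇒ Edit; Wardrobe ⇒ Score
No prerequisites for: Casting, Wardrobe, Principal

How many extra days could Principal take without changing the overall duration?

Casting→Pickups = 3+12 = 15 sets the makespan at 15 days.
Principal finishes as early as 3 and must finish by 10.
Slack of Principal = 7 − 0 = 7 days.

7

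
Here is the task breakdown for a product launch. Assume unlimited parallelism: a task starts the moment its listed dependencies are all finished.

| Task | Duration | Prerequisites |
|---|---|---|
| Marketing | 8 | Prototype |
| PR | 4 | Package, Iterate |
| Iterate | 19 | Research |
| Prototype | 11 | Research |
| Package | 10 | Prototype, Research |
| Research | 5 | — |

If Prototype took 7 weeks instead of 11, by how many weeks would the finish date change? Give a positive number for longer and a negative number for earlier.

-2

As given, the longest chain is Research→Prototype→Package→PR = 5+11+10+4 = 30, so the finish is 30 weeks.
Prototype lies on that path, so at 7 weeks the path becomes 26 weeks.
New critical path: Research→Iterate→PR = 5+19+4 = 28 ⇒ 28 weeks.
Change in finish: 28 − 30 = -2 weeks.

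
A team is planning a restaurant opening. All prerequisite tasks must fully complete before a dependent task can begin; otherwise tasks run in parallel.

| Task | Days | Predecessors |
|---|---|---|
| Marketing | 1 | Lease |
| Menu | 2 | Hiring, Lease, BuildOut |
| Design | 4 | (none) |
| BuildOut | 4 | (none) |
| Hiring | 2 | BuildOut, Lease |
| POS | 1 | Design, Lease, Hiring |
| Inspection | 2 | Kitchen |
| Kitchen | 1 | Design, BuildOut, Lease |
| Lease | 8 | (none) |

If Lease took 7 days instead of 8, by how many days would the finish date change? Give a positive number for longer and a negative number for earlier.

Actual critical path: Lease→Hiring→Menu = 8+2+2 = 12 ⇒ 12 days.
Lease is on the critical path; changing it to 7 makes that path 11 days.
That remains the longest chain; total 11 days.
Change in finish: 11 − 12 = -1 days.

-1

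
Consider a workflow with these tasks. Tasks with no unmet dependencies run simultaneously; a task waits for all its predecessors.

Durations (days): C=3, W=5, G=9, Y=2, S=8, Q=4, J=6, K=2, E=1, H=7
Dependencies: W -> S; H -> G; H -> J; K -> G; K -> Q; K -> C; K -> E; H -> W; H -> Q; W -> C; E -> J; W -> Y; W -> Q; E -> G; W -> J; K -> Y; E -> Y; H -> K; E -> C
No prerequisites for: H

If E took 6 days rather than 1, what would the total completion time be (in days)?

24

As given, the longest chain is H→W→S = 7+5+8 = 20, so the finish is 20 days.
The longest path through E is only 19 days, so E has float 1.
New critical path: H→K→E→G = 7+2+6+9 = 24 ⇒ 24 days.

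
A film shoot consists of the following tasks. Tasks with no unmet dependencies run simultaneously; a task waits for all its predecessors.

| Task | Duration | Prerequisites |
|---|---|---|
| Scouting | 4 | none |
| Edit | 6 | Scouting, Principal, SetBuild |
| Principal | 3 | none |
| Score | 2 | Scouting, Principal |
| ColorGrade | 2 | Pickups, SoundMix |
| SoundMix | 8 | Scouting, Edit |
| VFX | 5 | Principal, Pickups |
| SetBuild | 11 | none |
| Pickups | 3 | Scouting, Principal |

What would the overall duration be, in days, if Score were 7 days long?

27

Baseline: SetBuild→Edit→SoundMix→ColorGrade = 11+6+8+2 = 27 → 27 days.
Score has 21 days of float (longest path through it is 6).
The critical path is still SetBuild→Edit→SoundMix→ColorGrade; finish is now 27 days.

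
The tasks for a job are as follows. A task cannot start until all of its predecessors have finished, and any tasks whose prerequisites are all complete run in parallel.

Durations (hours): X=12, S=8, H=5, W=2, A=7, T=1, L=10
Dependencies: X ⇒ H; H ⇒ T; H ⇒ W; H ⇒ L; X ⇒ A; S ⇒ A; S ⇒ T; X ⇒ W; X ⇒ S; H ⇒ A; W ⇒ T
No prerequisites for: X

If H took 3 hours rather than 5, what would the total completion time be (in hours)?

Critical path before the change: X→H→L = 12+5+10 = 27 giving 27 hours.
Since H is critical, the -2 change carries straight to that chain (now 25 hours).
Now X→S→A = 12+8+7 = 27 is longest, so the finish becomes 27 hours.

27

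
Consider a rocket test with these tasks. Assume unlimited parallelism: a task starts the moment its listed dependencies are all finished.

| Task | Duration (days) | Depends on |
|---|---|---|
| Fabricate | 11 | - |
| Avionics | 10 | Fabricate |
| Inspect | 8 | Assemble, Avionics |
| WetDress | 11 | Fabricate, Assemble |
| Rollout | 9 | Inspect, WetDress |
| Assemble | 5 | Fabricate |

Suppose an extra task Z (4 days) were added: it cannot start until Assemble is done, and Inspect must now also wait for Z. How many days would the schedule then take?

38

Originally the schedule takes 38 days.
With Z inserted, Inspect now waits for max(Assemble, Avionics, Z).
New critical path: Fabricate→Avionics→Inspect→Rollout = 11+10+8+9 = 38 ⇒ 38 days.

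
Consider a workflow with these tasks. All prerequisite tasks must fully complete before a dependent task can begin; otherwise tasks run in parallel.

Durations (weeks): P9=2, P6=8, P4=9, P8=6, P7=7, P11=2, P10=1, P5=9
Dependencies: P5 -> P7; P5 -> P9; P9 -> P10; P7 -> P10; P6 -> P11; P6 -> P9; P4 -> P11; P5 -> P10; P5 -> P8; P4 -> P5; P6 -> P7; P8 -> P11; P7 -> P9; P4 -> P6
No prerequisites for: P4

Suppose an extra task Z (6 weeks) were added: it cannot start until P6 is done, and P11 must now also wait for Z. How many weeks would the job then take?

28

Originally the job takes 28 weeks.
With Z inserted, P11 now waits for max(P4, P6, P8, Z).
New critical path: P4→P5→P7→P9→P10 = 9+9+7+2+1 = 28 ⇒ 28 weeks.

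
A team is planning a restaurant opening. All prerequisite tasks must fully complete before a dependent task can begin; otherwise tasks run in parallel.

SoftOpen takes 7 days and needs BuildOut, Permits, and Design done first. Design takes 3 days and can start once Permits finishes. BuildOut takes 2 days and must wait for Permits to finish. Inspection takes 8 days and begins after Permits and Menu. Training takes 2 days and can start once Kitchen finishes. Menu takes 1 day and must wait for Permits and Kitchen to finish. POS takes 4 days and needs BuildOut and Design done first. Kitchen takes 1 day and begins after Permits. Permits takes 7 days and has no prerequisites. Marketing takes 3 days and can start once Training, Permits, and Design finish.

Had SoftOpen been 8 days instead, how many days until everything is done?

Critical path before the change: Permits→Design→SoftOpen = 7+3+7 = 17 giving 17 days.
SoftOpen lies on that path, so at 8 days the path becomes 18 days.
The critical path is still Permits→Design→SoftOpen; finish is now 18 days.

18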